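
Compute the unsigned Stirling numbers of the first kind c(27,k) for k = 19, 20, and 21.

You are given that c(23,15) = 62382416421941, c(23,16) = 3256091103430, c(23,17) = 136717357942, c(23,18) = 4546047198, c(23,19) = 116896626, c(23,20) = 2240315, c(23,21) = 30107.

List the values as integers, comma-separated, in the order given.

1182329687817135, 40681506808800, 1145254303050

row 24: T[24][16]=23·3256091103430+62382416421941=137272511800831  T[24][17]=23·136717357942+3256091103430=6400590336096  T[24][18]=23·4546047198+136717357942=241276443496  T[24][19]=23·116896626+4546047198=7234669596  T[24][20]=23·2240315+116896626=168423871  T[24][21]=23·30107+2240315=2932776
row 25: T[25][17]=24·6400590336096+137272511800831=290886679867135  T[25][18]=24·241276443496+6400590336096=12191224980000  T[25][19]=24·7234669596+241276443496=414908513800  T[25][20]=24·168423871+7234669596=11276842500  T[25][21]=24·2932776+168423871=238810495
row 26: T[26][18]=25·12191224980000+290886679867135=595667304367135  T[26][19]=25·414908513800+12191224980000=22563937825000  T[26][20]=25·11276842500+414908513800=696829576300  T[26][21]=25·238810495+11276842500=17247104875
row 27: T[27][19]=26·22563937825000+595667304367135=1182329687817135  T[27][20]=26·696829576300+22563937825000=40681506808800  T[27][21]=26·17247104875+696829576300=1145254303050
Read c(27,19) = 1182329687817135, c(27,20) = 40681506808800, c(27,21) = 1145254303050.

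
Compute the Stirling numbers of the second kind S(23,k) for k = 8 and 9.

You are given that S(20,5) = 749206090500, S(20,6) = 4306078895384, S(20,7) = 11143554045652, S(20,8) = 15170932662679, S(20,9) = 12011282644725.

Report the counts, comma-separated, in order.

[21] T[21,6]:6*4306078895384+749206090500=26585679462804 · T[21,7]:7*11143554045652+4306078895384=82310957214948 · T[21,8]:8*15170932662679+11143554045652=132511015347084 · T[21,9]:9*12011282644725+15170932662679=123272476465204
[22] T[22,7]:7*82310957214948+26585679462804=602762379967440 · T[22,8]:8*132511015347084+82310957214948=1142399079991620 · T[22,9]:9*123272476465204+132511015347084=1241963303533920
[23] T[23,8]:8*1142399079991620+602762379967440=9741955019900400 · T[23,9]:9*1241963303533920+1142399079991620=12320068811796900
Read S(23,8) = 9741955019900400, S(23,9) = 12320068811796900.

9741955019900400, 12320068811796900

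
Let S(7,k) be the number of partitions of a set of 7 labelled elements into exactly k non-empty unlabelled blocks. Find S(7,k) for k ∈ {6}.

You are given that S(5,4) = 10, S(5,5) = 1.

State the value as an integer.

21

i=6: T(6,5)=10+5·1=15 | T(6,6)=1+6·0=1
i=7: T(7,6)=15+6·1=21
Read S(7,6) = 21.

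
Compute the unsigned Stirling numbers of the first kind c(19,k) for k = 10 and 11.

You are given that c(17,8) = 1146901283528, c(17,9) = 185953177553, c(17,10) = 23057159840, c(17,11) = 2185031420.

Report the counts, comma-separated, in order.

14710753408923, 1661573386473

r18: T_18,9=17×185953177553+1146901283528=4308105301929; T_18,10=17×23057159840+185953177553=577924894833; T_18,11=17×2185031420+23057159840=60202693980
r19: T_19,10=18×577924894833+4308105301929=14710753408923; T_19,11=18×60202693980+577924894833=1661573386473
Read c(19,10) = 14710753408923, c(19,11) = 1661573386473.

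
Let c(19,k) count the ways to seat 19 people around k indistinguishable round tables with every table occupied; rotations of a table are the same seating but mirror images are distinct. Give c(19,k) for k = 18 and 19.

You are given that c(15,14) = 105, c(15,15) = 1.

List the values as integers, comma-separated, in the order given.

row 16: T[16][15]=15·1+105=120  T[16][16]=15·0+1=1
row 17: T[17][16]=16·1+120=136  T[17][17]=16·0+1=1
row 18: T[18][17]=17·1+136=153  T[18][18]=17·0+1=1
row 19: T[19][18]=18·1+153=171  T[19][19]=18·0+1=1
Read c(19,18) = 171, c(19,19) = 1.

171, 1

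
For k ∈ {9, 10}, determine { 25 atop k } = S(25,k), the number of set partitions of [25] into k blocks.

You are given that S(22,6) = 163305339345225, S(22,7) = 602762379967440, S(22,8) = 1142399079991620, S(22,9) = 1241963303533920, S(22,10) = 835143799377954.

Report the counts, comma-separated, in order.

1167921451092973005, 1203163392175387500

[23] T[23,7]:7*602762379967440+163305339345225=4382641999117305 · T[23,8]:8*1142399079991620+602762379967440=9741955019900400 · T[23,9]:9*1241963303533920+1142399079991620=12320068811796900 · T[23,10]:10*835143799377954+1241963303533920=9593401297313460
[24] T[24,8]:8*9741955019900400+4382641999117305=82318282158320505 · T[24,9]:9*12320068811796900+9741955019900400=120622574326072500 · T[24,10]:10*9593401297313460+12320068811796900=108254081784931500
[25] T[25,9]:9*120622574326072500+82318282158320505=1167921451092973005 · T[25,10]:10*108254081784931500+120622574326072500=1203163392175387500
Read S(25,9) = 1167921451092973005, S(25,10) = 1203163392175387500.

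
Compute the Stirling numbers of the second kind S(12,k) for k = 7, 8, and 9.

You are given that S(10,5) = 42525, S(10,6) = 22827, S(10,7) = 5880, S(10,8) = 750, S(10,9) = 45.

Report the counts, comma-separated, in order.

627396, 159027, 22275

r11: T_11,6=6×22827+42525=179487; T_11,7=7×5880+22827=63987; T_11,8=8×750+5880=11880; T_11,9=9×45+750=1155
r12: T_12,7=7×63987+179487=627396; T_12,8=8×11880+63987=159027; T_12,9=9×1155+11880=22275
Read S(12,7) = 627396, S(12,8) = 159027, S(12,9) = 22275.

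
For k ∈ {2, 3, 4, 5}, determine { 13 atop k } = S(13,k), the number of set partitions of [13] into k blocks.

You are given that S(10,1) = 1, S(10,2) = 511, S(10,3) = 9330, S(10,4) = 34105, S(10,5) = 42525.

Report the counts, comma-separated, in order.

i=11: T(11,1)=0+1·1=1 | T(11,2)=1+2·511=1023 | T(11,3)=511+3·9330=28501 | T(11,4)=9330+4·34105=145750 | T(11,5)=34105+5·42525=246730
i=12: T(12,1)=0+1·1=1 | T(12,2)=1+2·1023=2047 | T(12,3)=1023+3·28501=86526 | T(12,4)=28501+4·145750=611501 | T(12,5)=145750+5·246730=1379400
i=13: T(13,2)=1+2·2047=4095 | T(13,3)=2047+3·86526=261625 | T(13,4)=86526+4·611501=2532530 | T(13,5)=611501+5·1379400=7508501
Read S(13,2) = 4095, S(13,3) = 261625, S(13,4) = 2532530, S(13,5) = 7508501.

4095, 261625, 2532530, 7508501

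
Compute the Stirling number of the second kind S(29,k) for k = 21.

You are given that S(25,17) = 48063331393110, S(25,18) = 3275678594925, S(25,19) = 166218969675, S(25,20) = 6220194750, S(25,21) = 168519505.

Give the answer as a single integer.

i=26: T(26,18)=48063331393110+18·3275678594925=107025546101760 | T(26,19)=3275678594925+19·166218969675=6433839018750 | T(26,20)=166218969675+20·6220194750=290622864675 | T(26,21)=6220194750+21·168519505=9759104355
i=27: T(27,19)=107025546101760+19·6433839018750=229268487458010 | T(27,20)=6433839018750+20·290622864675=12246296312250 | T(27,21)=290622864675+21·9759104355=495564056130
i=28: T(28,20)=229268487458010+20·12246296312250=474194413703010 | T(28,21)=12246296312250+21·495564056130=22653141490980
i=29: T(29,21)=474194413703010+21·22653141490980=949910385013590
Read S(29,21) = 949910385013590.

949910385013590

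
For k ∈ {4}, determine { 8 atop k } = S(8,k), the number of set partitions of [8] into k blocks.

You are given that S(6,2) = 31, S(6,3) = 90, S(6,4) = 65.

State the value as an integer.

[7] T[7,3]:3*90+31=301 · T[7,4]:4*65+90=350
[8] T[8,4]:4*350+301=1701
Read S(8,4) = 1701.

1701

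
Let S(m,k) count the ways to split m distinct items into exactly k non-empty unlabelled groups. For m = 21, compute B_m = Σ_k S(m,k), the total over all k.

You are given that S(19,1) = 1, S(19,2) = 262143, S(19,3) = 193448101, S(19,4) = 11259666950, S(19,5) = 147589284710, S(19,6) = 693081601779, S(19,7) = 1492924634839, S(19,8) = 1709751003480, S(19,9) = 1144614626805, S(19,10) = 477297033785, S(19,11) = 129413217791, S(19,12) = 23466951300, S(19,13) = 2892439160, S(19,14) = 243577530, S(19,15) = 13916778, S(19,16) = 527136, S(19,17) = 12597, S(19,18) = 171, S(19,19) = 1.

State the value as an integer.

474869816156751

row 20: T[20][1]=1·1+0=1  T[20][2]=2·262143+1=524287  T[20][3]=3·193448101+262143=580606446  T[20][4]=4·11259666950+193448101=45232115901  T[20][5]=5·147589284710+11259666950=749206090500  T[20][6]=6·693081601779+147589284710=4306078895384  T[20][7]=7·1492924634839+693081601779=11143554045652  T[20][8]=8·1709751003480+1492924634839=15170932662679  T[20][9]=9·1144614626805+1709751003480=12011282644725  T[20][10]=10·477297033785+1144614626805=5917584964655  T[20][11]=11·129413217791+477297033785=1900842429486  T[20][12]=12·23466951300+129413217791=411016633391  T[20][13]=13·2892439160+23466951300=61068660380  T[20][14]=14·243577530+2892439160=6302524580  T[20][15]=15·13916778+243577530=452329200  T[20][16]=16·527136+13916778=22350954  T[20][17]=17·12597+527136=741285  T[20][18]=18·171+12597=15675  T[20][19]=19·1+171=190  T[20][20]=20·0+1=1
row 21: T[21][1]=1·1+0=1  T[21][2]=2·524287+1=1048575  T[21][3]=3·580606446+524287=1742343625  T[21][4]=4·45232115901+580606446=181509070050  T[21][5]=5·749206090500+45232115901=3791262568401  T[21][6]=6·4306078895384+749206090500=26585679462804  T[21][7]=7·11143554045652+4306078895384=82310957214948  T[21][8]=8·15170932662679+11143554045652=132511015347084  T[21][9]=9·12011282644725+15170932662679=123272476465204  T[21][10]=10·5917584964655+12011282644725=71187132291275  T[21][11]=11·1900842429486+5917584964655=26826851689001  T[21][12]=12·411016633391+1900842429486=6833042030178  T[21][13]=13·61068660380+411016633391=1204909218331  T[21][14]=14·6302524580+61068660380=149304004500  T[21][15]=15·452329200+6302524580=13087462580  T[21][16]=16·22350954+452329200=809944464  T[21][17]=17·741285+22350954=34952799  T[21][18]=18·15675+741285=1023435  T[21][19]=19·190+15675=19285  T[21][20]=20·1+190=210  T[21][21]=21·0+1=1
B_21 = ΣS(21,k) = 1+1048575+1742343625+181509070050+3791262568401+26585679462804+82310957214948+132511015347084+123272476465204+71187132291275+26826851689001+6833042030178+1204909218331+149304004500+13087462580+809944464+34952799+1023435+19285+210+1 = 474869816156751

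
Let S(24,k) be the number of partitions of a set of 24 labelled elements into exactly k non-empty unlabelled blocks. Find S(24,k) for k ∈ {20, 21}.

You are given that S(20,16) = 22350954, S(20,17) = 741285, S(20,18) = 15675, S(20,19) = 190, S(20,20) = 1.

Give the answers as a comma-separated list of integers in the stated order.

116972779, 2454606

i=21: T(21,17)=22350954+17·741285=34952799 | T(21,18)=741285+18·15675=1023435 | T(21,19)=15675+19·190=19285 | T(21,20)=190+20·1=210 | T(21,21)=1+21·0=1
i=22: T(22,18)=34952799+18·1023435=53374629 | T(22,19)=1023435+19·19285=1389850 | T(22,20)=19285+20·210=23485 | T(22,21)=210+21·1=231
i=23: T(23,19)=53374629+19·1389850=79781779 | T(23,20)=1389850+20·23485=1859550 | T(23,21)=23485+21·231=28336
i=24: T(24,20)=79781779+20·1859550=116972779 | T(24,21)=1859550+21·28336=2454606
Read S(24,20) = 116972779, S(24,21) = 2454606.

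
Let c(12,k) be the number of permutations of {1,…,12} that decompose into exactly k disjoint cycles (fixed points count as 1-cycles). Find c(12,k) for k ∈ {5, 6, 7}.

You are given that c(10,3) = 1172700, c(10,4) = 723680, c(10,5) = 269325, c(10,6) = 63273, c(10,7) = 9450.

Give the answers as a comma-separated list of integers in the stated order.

r11: T_11,4=10×723680+1172700=8409500; T_11,5=10×269325+723680=3416930; T_11,6=10×63273+269325=902055; T_11,7=10×9450+63273=157773
r12: T_12,5=11×3416930+8409500=45995730; T_12,6=11×902055+3416930=13339535; T_12,7=11×157773+902055=2637558
Read c(12,5) = 45995730, c(12,6) = 13339535, c(12,7) = 2637558.

45995730, 13339535, 2637558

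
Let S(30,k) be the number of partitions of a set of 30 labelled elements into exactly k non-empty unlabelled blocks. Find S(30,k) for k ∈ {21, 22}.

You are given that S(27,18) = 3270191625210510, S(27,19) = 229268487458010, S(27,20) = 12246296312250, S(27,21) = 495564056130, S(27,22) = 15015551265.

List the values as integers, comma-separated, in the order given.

37058299246258290, 1848018090851790

@28  (28,19):229268487458010·19+3270191625210510→7626292886912700, (28,20):12246296312250·20+229268487458010→474194413703010, (28,21):495564056130·21+12246296312250→22653141490980, (28,22):15015551265·22+495564056130→825906183960
@29  (29,20):474194413703010·20+7626292886912700→17110181160972900, (29,21):22653141490980·21+474194413703010→949910385013590, (29,22):825906183960·22+22653141490980→40823077538100
@30  (30,21):949910385013590·21+17110181160972900→37058299246258290, (30,22):40823077538100·22+949910385013590→1848018090851790
Read S(30,21) = 37058299246258290, S(30,22) = 1848018090851790.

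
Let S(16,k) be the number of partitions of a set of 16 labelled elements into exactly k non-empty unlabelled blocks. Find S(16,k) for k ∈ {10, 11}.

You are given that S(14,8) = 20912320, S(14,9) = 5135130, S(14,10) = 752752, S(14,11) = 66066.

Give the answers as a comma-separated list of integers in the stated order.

i=15: T(15,9)=20912320+9·5135130=67128490 | T(15,10)=5135130+10·752752=12662650 | T(15,11)=752752+11·66066=1479478
i=16: T(16,10)=67128490+10·12662650=193754990 | T(16,11)=12662650+11·1479478=28936908
Read S(16,10) = 193754990, S(16,11) = 28936908.

193754990, 28936908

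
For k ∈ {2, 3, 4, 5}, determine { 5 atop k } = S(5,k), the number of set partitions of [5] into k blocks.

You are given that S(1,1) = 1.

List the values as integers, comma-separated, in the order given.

i=2: T(2,1)=0+1·1=1 | T(2,2)=1+2·0=1
i=3: T(3,1)=0+1·1=1 | T(3,2)=1+2·1=3 | T(3,3)=1+3·0=1
i=4: T(4,1)=0+1·1=1 | T(4,2)=1+2·3=7 | T(4,3)=3+3·1=6 | T(4,4)=1+4·0=1
i=5: T(5,2)=1+2·7=15 | T(5,3)=7+3·6=25 | T(5,4)=6+4·1=10 | T(5,5)=1+5·0=1
Read S(5,2) = 15, S(5,3) = 25, S(5,4) = 10, S(5,5) = 1.

15, 25, 10, 1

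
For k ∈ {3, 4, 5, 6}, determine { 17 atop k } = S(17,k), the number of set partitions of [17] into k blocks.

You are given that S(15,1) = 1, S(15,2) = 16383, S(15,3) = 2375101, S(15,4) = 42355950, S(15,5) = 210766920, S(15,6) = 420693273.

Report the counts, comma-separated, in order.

[16] T[16,2]:2*16383+1=32767 · T[16,3]:3*2375101+16383=7141686 · T[16,4]:4*42355950+2375101=171798901 · T[16,5]:5*210766920+42355950=1096190550 · T[16,6]:6*420693273+210766920=2734926558
[17] T[17,3]:3*7141686+32767=21457825 · T[17,4]:4*171798901+7141686=694337290 · T[17,5]:5*1096190550+171798901=5652751651 · T[17,6]:6*2734926558+1096190550=17505749898
Read S(17,3) = 21457825, S(17,4) = 694337290, S(17,5) = 5652751651, S(17,6) = 17505749898.

21457825, 694337290, 5652751651, 17505749898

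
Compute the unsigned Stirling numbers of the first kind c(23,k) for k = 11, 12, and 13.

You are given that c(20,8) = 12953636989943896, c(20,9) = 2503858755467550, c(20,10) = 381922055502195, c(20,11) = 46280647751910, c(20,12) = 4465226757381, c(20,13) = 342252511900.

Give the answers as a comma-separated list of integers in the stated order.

1103230881185949736, 129006659818331295, 12363045847086207

@21  (21,9):2503858755467550·20+12953636989943896→63030812099294896, (21,10):381922055502195·20+2503858755467550→10142299865511450, (21,11):46280647751910·20+381922055502195→1307535010540395, (21,12):4465226757381·20+46280647751910→135585182899530, (21,13):342252511900·20+4465226757381→11310276995381
@22  (22,10):10142299865511450·21+63030812099294896→276019109275035346, (22,11):1307535010540395·21+10142299865511450→37600535086859745, (22,12):135585182899530·21+1307535010540395→4154823851430525, (22,13):11310276995381·21+135585182899530→373100999802531
@23  (23,11):37600535086859745·22+276019109275035346→1103230881185949736, (23,12):4154823851430525·22+37600535086859745→129006659818331295, (23,13):373100999802531·22+4154823851430525→12363045847086207
Read c(23,11) = 1103230881185949736, c(23,12) = 129006659818331295, c(23,13) = 12363045847086207.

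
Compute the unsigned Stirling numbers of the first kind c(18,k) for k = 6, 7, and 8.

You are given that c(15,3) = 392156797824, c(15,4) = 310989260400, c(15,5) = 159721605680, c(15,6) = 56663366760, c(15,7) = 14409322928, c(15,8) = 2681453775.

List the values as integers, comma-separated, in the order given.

369012649234384, 110228466184200, 24871845297936

i=16: T(16,4)=392156797824+15·310989260400=5056995703824 | T(16,5)=310989260400+15·159721605680=2706813345600 | T(16,6)=159721605680+15·56663366760=1009672107080 | T(16,7)=56663366760+15·14409322928=272803210680 | T(16,8)=14409322928+15·2681453775=54631129553
i=17: T(17,5)=5056995703824+16·2706813345600=48366009233424 | T(17,6)=2706813345600+16·1009672107080=18861567058880 | T(17,7)=1009672107080+16·272803210680=5374523477960 | T(17,8)=272803210680+16·54631129553=1146901283528
i=18: T(18,6)=48366009233424+17·18861567058880=369012649234384 | T(18,7)=18861567058880+17·5374523477960=110228466184200 | T(18,8)=5374523477960+17·1146901283528=24871845297936
Read c(18,6) = 369012649234384, c(18,7) = 110228466184200, c(18,8) = 24871845297936.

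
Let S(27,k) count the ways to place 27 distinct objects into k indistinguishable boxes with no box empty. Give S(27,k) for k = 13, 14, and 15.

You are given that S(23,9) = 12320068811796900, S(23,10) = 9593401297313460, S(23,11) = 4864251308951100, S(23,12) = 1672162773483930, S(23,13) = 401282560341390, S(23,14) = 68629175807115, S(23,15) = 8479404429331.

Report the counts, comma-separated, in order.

29206898819153109600, 8541149231801585700, 1834634071262848260

row 24: T[24][10]=10·9593401297313460+12320068811796900=108254081784931500  T[24][11]=11·4864251308951100+9593401297313460=63100165695775560  T[24][12]=12·1672162773483930+4864251308951100=24930204590758260  T[24][13]=13·401282560341390+1672162773483930=6888836057922000  T[24][14]=14·68629175807115+401282560341390=1362091021641000  T[24][15]=15·8479404429331+68629175807115=195820242247080
row 25: T[25][11]=11·63100165695775560+108254081784931500=802355904438462660  T[25][12]=12·24930204590758260+63100165695775560=362262620784874680  T[25][13]=13·6888836057922000+24930204590758260=114485073343744260  T[25][14]=14·1362091021641000+6888836057922000=25958110360896000  T[25][15]=15·195820242247080+1362091021641000=4299394655347200
row 26: T[26][12]=12·362262620784874680+802355904438462660=5149507353856958820  T[26][13]=13·114485073343744260+362262620784874680=1850568574253550060  T[26][14]=14·25958110360896000+114485073343744260=477898618396288260  T[26][15]=15·4299394655347200+25958110360896000=90449030191104000
row 27: T[27][13]=13·1850568574253550060+5149507353856958820=29206898819153109600  T[27][14]=14·477898618396288260+1850568574253550060=8541149231801585700  T[27][15]=15·90449030191104000+477898618396288260=1834634071262848260
Read S(27,13) = 29206898819153109600, S(27,14) = 8541149231801585700, S(27,15) = 1834634071262848260.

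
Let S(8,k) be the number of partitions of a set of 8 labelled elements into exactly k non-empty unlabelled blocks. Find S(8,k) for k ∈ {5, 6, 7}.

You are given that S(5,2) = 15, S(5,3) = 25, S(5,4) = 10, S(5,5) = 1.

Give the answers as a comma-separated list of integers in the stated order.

r6: T_6,3=3×25+15=90; T_6,4=4×10+25=65; T_6,5=5×1+10=15; T_6,6=6×0+1=1
r7: T_7,4=4×65+90=350; T_7,5=5×15+65=140; T_7,6=6×1+15=21; T_7,7=7×0+1=1
r8: T_8,5=5×140+350=1050; T_8,6=6×21+140=266; T_8,7=7×1+21=28
Read S(8,5) = 1050, S(8,6) = 266, S(8,7) = 28.

1050, 266, 28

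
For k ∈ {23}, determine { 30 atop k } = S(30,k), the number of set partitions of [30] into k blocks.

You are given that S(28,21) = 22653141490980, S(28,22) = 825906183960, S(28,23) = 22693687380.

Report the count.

71823880393200

r29: T_29,22=22×825906183960+22653141490980=40823077538100; T_29,23=23×22693687380+825906183960=1347860993700
r30: T_30,23=23×1347860993700+40823077538100=71823880393200
Read S(30,23) = 71823880393200.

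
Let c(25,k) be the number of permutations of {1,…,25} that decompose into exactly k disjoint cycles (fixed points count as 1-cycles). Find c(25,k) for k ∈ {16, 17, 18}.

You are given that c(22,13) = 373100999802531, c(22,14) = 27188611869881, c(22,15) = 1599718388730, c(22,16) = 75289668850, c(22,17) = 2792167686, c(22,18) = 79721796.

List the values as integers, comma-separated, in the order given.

5700586321864500, 290886679867135, 12191224980000

row 23: T[23][14]=22·27188611869881+373100999802531=971250460939913  T[23][15]=22·1599718388730+27188611869881=62382416421941  T[23][16]=22·75289668850+1599718388730=3256091103430  T[23][17]=22·2792167686+75289668850=136717357942  T[23][18]=22·79721796+2792167686=4546047198
row 24: T[24][15]=23·62382416421941+971250460939913=2406046038644556  T[24][16]=23·3256091103430+62382416421941=137272511800831  T[24][17]=23·136717357942+3256091103430=6400590336096  T[24][18]=23·4546047198+136717357942=241276443496
row 25: T[25][16]=24·137272511800831+2406046038644556=5700586321864500  T[25][17]=24·6400590336096+137272511800831=290886679867135  T[25][18]=24·241276443496+6400590336096=12191224980000
Read c(25,16) = 5700586321864500, c(25,17) = 290886679867135, c(25,18) = 12191224980000.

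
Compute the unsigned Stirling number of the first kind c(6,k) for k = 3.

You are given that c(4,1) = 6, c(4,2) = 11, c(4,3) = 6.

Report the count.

row 5: T[5][2]=4·11+6=50  T[5][3]=4·6+11=35
row 6: T[6][3]=5·35+50=225
Read c(6,3) = 225.

225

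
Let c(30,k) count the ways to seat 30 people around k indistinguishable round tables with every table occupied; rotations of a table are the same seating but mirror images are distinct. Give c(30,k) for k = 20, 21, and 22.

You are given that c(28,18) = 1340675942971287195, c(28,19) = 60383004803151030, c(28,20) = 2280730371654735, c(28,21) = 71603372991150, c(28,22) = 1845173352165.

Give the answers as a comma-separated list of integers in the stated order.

6634460278534540725, 248526574856284725, 7860403394108265

r29: T_29,19=28×60383004803151030+1340675942971287195=3031400077459516035; T_29,20=28×2280730371654735+60383004803151030=124243455209483610; T_29,21=28×71603372991150+2280730371654735=4285624815406935; T_29,22=28×1845173352165+71603372991150=123268226851770
r30: T_30,20=29×124243455209483610+3031400077459516035=6634460278534540725; T_30,21=29×4285624815406935+124243455209483610=248526574856284725; T_30,22=29×123268226851770+4285624815406935=7860403394108265
Read c(30,20) = 6634460278534540725, c(30,21) = 248526574856284725, c(30,22) = 7860403394108265.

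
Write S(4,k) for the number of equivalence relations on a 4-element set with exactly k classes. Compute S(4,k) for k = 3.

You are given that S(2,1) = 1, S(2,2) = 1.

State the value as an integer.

r3: T_3,2=2×1+1=3; T_3,3=3×0+1=1
r4: T_4,3=3×1+3=6
Read S(4,3) = 6.

6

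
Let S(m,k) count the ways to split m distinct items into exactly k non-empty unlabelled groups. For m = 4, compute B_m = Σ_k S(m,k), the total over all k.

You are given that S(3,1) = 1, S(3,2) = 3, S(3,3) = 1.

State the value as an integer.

15

row 4: T[4][1]=1·1+0=1  T[4][2]=2·3+1=7  T[4][3]=3·1+3=6  T[4][4]=4·0+1=1
B_4 = ΣS(4,k) = 1+7+6+1 = 15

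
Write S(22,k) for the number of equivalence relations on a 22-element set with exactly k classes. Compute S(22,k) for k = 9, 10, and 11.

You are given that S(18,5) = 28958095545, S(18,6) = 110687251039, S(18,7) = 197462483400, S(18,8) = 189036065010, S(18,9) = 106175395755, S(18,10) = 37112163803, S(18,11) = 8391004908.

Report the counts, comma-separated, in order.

r19: T_19,6=6×110687251039+28958095545=693081601779; T_19,7=7×197462483400+110687251039=1492924634839; T_19,8=8×189036065010+197462483400=1709751003480; T_19,9=9×106175395755+189036065010=1144614626805; T_19,10=10×37112163803+106175395755=477297033785; T_19,11=11×8391004908+37112163803=129413217791
r20: T_20,7=7×1492924634839+693081601779=11143554045652; T_20,8=8×1709751003480+1492924634839=15170932662679; T_20,9=9×1144614626805+1709751003480=12011282644725; T_20,10=10×477297033785+1144614626805=5917584964655; T_20,11=11×129413217791+477297033785=1900842429486
r21: T_21,8=8×15170932662679+11143554045652=132511015347084; T_21,9=9×12011282644725+15170932662679=123272476465204; T_21,10=10×5917584964655+12011282644725=71187132291275; T_21,11=11×1900842429486+5917584964655=26826851689001
r22: T_22,9=9×123272476465204+132511015347084=1241963303533920; T_22,10=10×71187132291275+123272476465204=835143799377954; T_22,11=11×26826851689001+71187132291275=366282500870286
Read S(22,9) = 1241963303533920, S(22,10) = 835143799377954, S(22,11) = 366282500870286.

1241963303533920, 835143799377954, 366282500870286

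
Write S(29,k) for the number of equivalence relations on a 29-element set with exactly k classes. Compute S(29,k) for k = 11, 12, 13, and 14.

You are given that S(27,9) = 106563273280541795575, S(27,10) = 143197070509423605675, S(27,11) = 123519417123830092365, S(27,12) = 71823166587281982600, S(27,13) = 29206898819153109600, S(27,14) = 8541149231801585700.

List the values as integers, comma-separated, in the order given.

18059551225961878690915, 13326679652926121224470, 6855064482242755179765, 2534474684137526739000

r28: T_28,10=10×143197070509423605675+106563273280541795575=1538533978374777852325; T_28,11=11×123519417123830092365+143197070509423605675=1501910658871554621690; T_28,12=12×71823166587281982600+123519417123830092365=985397416171213883565; T_28,13=13×29206898819153109600+71823166587281982600=451512851236272407400; T_28,14=14×8541149231801585700+29206898819153109600=148782988064375309400
r29: T_29,11=11×1501910658871554621690+1538533978374777852325=18059551225961878690915; T_29,12=12×985397416171213883565+1501910658871554621690=13326679652926121224470; T_29,13=13×451512851236272407400+985397416171213883565=6855064482242755179765; T_29,14=14×148782988064375309400+451512851236272407400=2534474684137526739000
Read S(29,11) = 18059551225961878690915, S(29,12) = 13326679652926121224470, S(29,13) = 6855064482242755179765, S(29,14) = 2534474684137526739000.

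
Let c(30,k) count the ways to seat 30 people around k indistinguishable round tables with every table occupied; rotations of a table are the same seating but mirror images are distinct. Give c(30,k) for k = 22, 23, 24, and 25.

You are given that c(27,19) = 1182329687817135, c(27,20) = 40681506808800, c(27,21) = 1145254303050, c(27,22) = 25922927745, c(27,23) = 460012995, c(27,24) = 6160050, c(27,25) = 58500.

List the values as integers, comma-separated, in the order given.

7860403394108265, 207912996295875, 4539323721075, 80328850875

r28: T_28,20=27×40681506808800+1182329687817135=2280730371654735; T_28,21=27×1145254303050+40681506808800=71603372991150; T_28,22=27×25922927745+1145254303050=1845173352165; T_28,23=27×460012995+25922927745=38343278610; T_28,24=27×6160050+460012995=626334345; T_28,25=27×58500+6160050=7739550
r29: T_29,21=28×71603372991150+2280730371654735=4285624815406935; T_29,22=28×1845173352165+71603372991150=123268226851770; T_29,23=28×38343278610+1845173352165=2918785153245; T_29,24=28×626334345+38343278610=55880640270; T_29,25=28×7739550+626334345=843041745
r30: T_30,22=29×123268226851770+4285624815406935=7860403394108265; T_30,23=29×2918785153245+123268226851770=207912996295875; T_30,24=29×55880640270+2918785153245=4539323721075; T_30,25=29×843041745+55880640270=80328850875
Read c(30,22) = 7860403394108265, c(30,23) = 207912996295875, c(30,24) = 4539323721075, c(30,25) = 80328850875.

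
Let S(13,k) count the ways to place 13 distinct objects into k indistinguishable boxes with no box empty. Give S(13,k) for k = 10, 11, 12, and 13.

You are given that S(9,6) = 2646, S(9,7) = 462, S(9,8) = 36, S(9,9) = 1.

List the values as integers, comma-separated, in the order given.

39325, 2431, 78, 1

row 10: T[10][7]=7·462+2646=5880  T[10][8]=8·36+462=750  T[10][9]=9·1+36=45  T[10][10]=10·0+1=1
row 11: T[11][8]=8·750+5880=11880  T[11][9]=9·45+750=1155  T[11][10]=10·1+45=55  T[11][11]=11·0+1=1
row 12: T[12][9]=9·1155+11880=22275  T[12][10]=10·55+1155=1705  T[12][11]=11·1+55=66  T[12][12]=12·0+1=1
row 13: T[13][10]=10·1705+22275=39325  T[13][11]=11·66+1705=2431  T[13][12]=12·1+66=78  T[13][13]=13·0+1=1
Read S(13,10) = 39325, S(13,11) = 2431, S(13,12) = 78, S(13,13) = 1.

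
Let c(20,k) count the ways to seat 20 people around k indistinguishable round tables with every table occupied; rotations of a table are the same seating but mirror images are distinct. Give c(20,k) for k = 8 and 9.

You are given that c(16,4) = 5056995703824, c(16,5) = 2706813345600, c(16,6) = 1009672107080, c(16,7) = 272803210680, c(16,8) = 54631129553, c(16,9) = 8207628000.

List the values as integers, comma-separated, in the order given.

i=17: T(17,5)=5056995703824+16·2706813345600=48366009233424 | T(17,6)=2706813345600+16·1009672107080=18861567058880 | T(17,7)=1009672107080+16·272803210680=5374523477960 | T(17,8)=272803210680+16·54631129553=1146901283528 | T(17,9)=54631129553+16·8207628000=185953177553
i=18: T(18,6)=48366009233424+17·18861567058880=369012649234384 | T(18,7)=18861567058880+17·5374523477960=110228466184200 | T(18,8)=5374523477960+17·1146901283528=24871845297936 | T(18,9)=1146901283528+17·185953177553=4308105301929
i=19: T(19,7)=369012649234384+18·110228466184200=2353125040549984 | T(19,8)=110228466184200+18·24871845297936=557921681547048 | T(19,9)=24871845297936+18·4308105301929=102417740732658
i=20: T(20,8)=2353125040549984+19·557921681547048=12953636989943896 | T(20,9)=557921681547048+19·102417740732658=2503858755467550
Read c(20,8) = 12953636989943896, c(20,9) = 2503858755467550.

12953636989943896, 2503858755467550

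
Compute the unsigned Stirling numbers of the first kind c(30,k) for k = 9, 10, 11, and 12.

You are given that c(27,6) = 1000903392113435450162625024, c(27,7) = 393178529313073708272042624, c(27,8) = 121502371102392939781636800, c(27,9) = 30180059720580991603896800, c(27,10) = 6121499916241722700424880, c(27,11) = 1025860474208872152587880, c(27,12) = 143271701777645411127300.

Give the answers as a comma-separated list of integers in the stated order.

row 28: T[28][7]=27·393178529313073708272042624+1000903392113435450162625024=11616723683566425573507775872  T[28][8]=27·121502371102392939781636800+393178529313073708272042624=3673742549077683082376236224  T[28][9]=27·30180059720580991603896800+121502371102392939781636800=936363983558079713086850400  T[28][10]=27·6121499916241722700424880+30180059720580991603896800=195460557459107504515368560  T[28][11]=27·1025860474208872152587880+6121499916241722700424880=33819732719881270820297640  T[28][12]=27·143271701777645411127300+1025860474208872152587880=4894196422205298253024980
row 29: T[29][8]=28·3673742549077683082376236224+11616723683566425573507775872=114481515057741551880042390144  T[29][9]=28·936363983558079713086850400+3673742549077683082376236224=29891934088703915048808047424  T[29][10]=28·195460557459107504515368560+936363983558079713086850400=6409259592413089839517170080  T[29][11]=28·33819732719881270820297640+195460557459107504515368560=1142413073615783087483702480  T[29][12]=28·4894196422205298253024980+33819732719881270820297640=170857232541629621904997080
row 30: T[30][9]=29·29891934088703915048808047424+114481515057741551880042390144=981347603630155088295475765440  T[30][10]=29·6409259592413089839517170080+29891934088703915048808047424=215760462268683520394805979744  T[30][11]=29·1142413073615783087483702480+6409259592413089839517170080=39539238727270799376544542000  T[30][12]=29·170857232541629621904997080+1142413073615783087483702480=6097272817323042122728617800
Read c(30,9) = 981347603630155088295475765440, c(30,10) = 215760462268683520394805979744, c(30,11) = 39539238727270799376544542000, c(30,12) = 6097272817323042122728617800.

981347603630155088295475765440, 215760462268683520394805979744, 39539238727270799376544542000, 6097272817323042122728617800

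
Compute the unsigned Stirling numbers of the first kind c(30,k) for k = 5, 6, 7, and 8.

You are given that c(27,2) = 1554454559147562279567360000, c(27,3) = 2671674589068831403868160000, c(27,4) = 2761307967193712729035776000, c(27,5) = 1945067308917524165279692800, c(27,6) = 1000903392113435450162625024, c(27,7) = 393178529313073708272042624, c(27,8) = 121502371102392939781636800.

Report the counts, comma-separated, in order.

49361465831621147825759587123200, 26751280755793398822580822142976, 11139316913434780466101123891200, 3674201658710345201899117607040

i=28: T(28,3)=1554454559147562279567360000+27·2671674589068831403868160000=73689668464006010184007680000 | T(28,4)=2671674589068831403868160000+27·2761307967193712729035776000=77226989703299075087834112000 | T(28,5)=2761307967193712729035776000+27·1945067308917524165279692800=55278125307966865191587481600 | T(28,6)=1945067308917524165279692800+27·1000903392113435450162625024=28969458895980281319670568448 | T(28,7)=1000903392113435450162625024+27·393178529313073708272042624=11616723683566425573507775872 | T(28,8)=393178529313073708272042624+27·121502371102392939781636800=3673742549077683082376236224
i=29: T(29,4)=73689668464006010184007680000+28·77226989703299075087834112000=2236045380156380112643362816000 | T(29,5)=77226989703299075087834112000+28·55278125307966865191587481600=1625014498326371300452283596800 | T(29,6)=55278125307966865191587481600+28·28969458895980281319670568448=866422974395414742142363398144 | T(29,7)=28969458895980281319670568448+28·11616723683566425573507775872=354237722035840197377888292864 | T(29,8)=11616723683566425573507775872+28·3673742549077683082376236224=114481515057741551880042390144
i=30: T(30,5)=2236045380156380112643362816000+29·1625014498326371300452283596800=49361465831621147825759587123200 | T(30,6)=1625014498326371300452283596800+29·866422974395414742142363398144=26751280755793398822580822142976 | T(30,7)=866422974395414742142363398144+29·354237722035840197377888292864=11139316913434780466101123891200 | T(30,8)=354237722035840197377888292864+29·114481515057741551880042390144=3674201658710345201899117607040
Read c(30,5) = 49361465831621147825759587123200, c(30,6) = 26751280755793398822580822142976, c(30,7) = 11139316913434780466101123891200, c(30,8) = 3674201658710345201899117607040.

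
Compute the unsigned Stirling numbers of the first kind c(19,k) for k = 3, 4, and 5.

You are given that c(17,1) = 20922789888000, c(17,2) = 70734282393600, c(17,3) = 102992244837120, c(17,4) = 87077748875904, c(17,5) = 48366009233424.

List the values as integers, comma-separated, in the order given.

[18] T[18,2]:17*70734282393600+20922789888000=1223405590579200 · T[18,3]:17*102992244837120+70734282393600=1821602444624640 · T[18,4]:17*87077748875904+102992244837120=1583313975727488 · T[18,5]:17*48366009233424+87077748875904=909299905844112
[19] T[19,3]:18*1821602444624640+1223405590579200=34012249593822720 · T[19,4]:18*1583313975727488+1821602444624640=30321254007719424 · T[19,5]:18*909299905844112+1583313975727488=17950712280921504
Read c(19,3) = 34012249593822720, c(19,4) = 30321254007719424, c(19,5) = 17950712280921504.

34012249593822720, 30321254007719424, 17950712280921504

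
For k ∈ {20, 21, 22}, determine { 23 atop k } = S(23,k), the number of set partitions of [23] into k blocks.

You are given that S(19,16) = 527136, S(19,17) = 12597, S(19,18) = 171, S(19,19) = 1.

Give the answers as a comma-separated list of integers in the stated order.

1859550, 28336, 253

row 20: T[20][17]=17·12597+527136=741285  T[20][18]=18·171+12597=15675  T[20][19]=19·1+171=190  T[20][20]=20·0+1=1
row 21: T[21][18]=18·15675+741285=1023435  T[21][19]=19·190+15675=19285  T[21][20]=20·1+190=210  T[21][21]=21·0+1=1
row 22: T[22][19]=19·19285+1023435=1389850  T[22][20]=20·210+19285=23485  T[22][21]=21·1+210=231  T[22][22]=22·0+1=1
row 23: T[23][20]=20·23485+1389850=1859550  T[23][21]=21·231+23485=28336  T[23][22]=22·1+231=253
Read S(23,20) = 1859550, S(23,21) = 28336, S(23,22) = 253.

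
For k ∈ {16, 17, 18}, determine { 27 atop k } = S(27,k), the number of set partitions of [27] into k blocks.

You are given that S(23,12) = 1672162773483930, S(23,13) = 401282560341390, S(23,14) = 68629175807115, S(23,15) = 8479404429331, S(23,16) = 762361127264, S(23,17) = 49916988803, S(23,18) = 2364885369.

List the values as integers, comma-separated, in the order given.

294063066070824960, 35569317763922670, 3270191625210510

i=24: T(24,13)=1672162773483930+13·401282560341390=6888836057922000 | T(24,14)=401282560341390+14·68629175807115=1362091021641000 | T(24,15)=68629175807115+15·8479404429331=195820242247080 | T(24,16)=8479404429331+16·762361127264=20677182465555 | T(24,17)=762361127264+17·49916988803=1610949936915 | T(24,18)=49916988803+18·2364885369=92484925445
i=25: T(25,14)=6888836057922000+14·1362091021641000=25958110360896000 | T(25,15)=1362091021641000+15·195820242247080=4299394655347200 | T(25,16)=195820242247080+16·20677182465555=526655161695960 | T(25,17)=20677182465555+17·1610949936915=48063331393110 | T(25,18)=1610949936915+18·92484925445=3275678594925
i=26: T(26,15)=25958110360896000+15·4299394655347200=90449030191104000 | T(26,16)=4299394655347200+16·526655161695960=12725877242482560 | T(26,17)=526655161695960+17·48063331393110=1343731795378830 | T(26,18)=48063331393110+18·3275678594925=107025546101760
i=27: T(27,16)=90449030191104000+16·12725877242482560=294063066070824960 | T(27,17)=12725877242482560+17·1343731795378830=35569317763922670 | T(27,18)=1343731795378830+18·107025546101760=3270191625210510
Read S(27,16) = 294063066070824960, S(27,17) = 35569317763922670, S(27,18) = 3270191625210510.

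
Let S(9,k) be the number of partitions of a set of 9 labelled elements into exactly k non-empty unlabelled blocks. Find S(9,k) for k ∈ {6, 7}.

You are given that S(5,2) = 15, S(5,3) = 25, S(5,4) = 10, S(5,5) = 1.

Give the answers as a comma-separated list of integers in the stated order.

[6] T[6,3]:3*25+15=90 · T[6,4]:4*10+25=65 · T[6,5]:5*1+10=15 · T[6,6]:6*0+1=1
[7] T[7,4]:4*65+90=350 · T[7,5]:5*15+65=140 · T[7,6]:6*1+15=21 · T[7,7]:7*0+1=1
[8] T[8,5]:5*140+350=1050 · T[8,6]:6*21+140=266 · T[8,7]:7*1+21=28
[9] T[9,6]:6*266+1050=2646 · T[9,7]:7*28+266=462
Read S(9,6) = 2646, S(9,7) = 462.

2646, 462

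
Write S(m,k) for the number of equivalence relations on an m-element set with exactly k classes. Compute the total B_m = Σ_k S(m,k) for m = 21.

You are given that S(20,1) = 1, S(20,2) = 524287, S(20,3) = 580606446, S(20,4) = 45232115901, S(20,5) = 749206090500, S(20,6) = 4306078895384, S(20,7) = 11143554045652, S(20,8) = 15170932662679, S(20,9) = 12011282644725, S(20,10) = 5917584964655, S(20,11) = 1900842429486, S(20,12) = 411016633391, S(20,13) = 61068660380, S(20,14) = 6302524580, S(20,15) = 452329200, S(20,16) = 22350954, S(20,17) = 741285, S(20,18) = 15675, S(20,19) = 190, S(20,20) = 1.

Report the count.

474869816156751

row 21: T[21][1]=1·1+0=1  T[21][2]=2·524287+1=1048575  T[21][3]=3·580606446+524287=1742343625  T[21][4]=4·45232115901+580606446=181509070050  T[21][5]=5·749206090500+45232115901=3791262568401  T[21][6]=6·4306078895384+749206090500=26585679462804  T[21][7]=7·11143554045652+4306078895384=82310957214948  T[21][8]=8·15170932662679+11143554045652=132511015347084  T[21][9]=9·12011282644725+15170932662679=123272476465204  T[21][10]=10·5917584964655+12011282644725=71187132291275  T[21][11]=11·1900842429486+5917584964655=26826851689001  T[21][12]=12·411016633391+1900842429486=6833042030178  T[21][13]=13·61068660380+411016633391=1204909218331  T[21][14]=14·6302524580+61068660380=149304004500  T[21][15]=15·452329200+6302524580=13087462580  T[21][16]=16·22350954+452329200=809944464  T[21][17]=17·741285+22350954=34952799  T[21][18]=18·15675+741285=1023435  T[21][19]=19·190+15675=19285  T[21][20]=20·1+190=210  T[21][21]=21·0+1=1
B_21 = ΣS(21,k) = 1+1048575+1742343625+181509070050+3791262568401+26585679462804+82310957214948+132511015347084+123272476465204+71187132291275+26826851689001+6833042030178+1204909218331+149304004500+13087462580+809944464+34952799+1023435+19285+210+1 = 474869816156751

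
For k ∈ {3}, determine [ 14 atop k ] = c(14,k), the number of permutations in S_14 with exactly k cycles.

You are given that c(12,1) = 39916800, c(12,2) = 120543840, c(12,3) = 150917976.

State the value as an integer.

i=13: T(13,2)=39916800+12·120543840=1486442880 | T(13,3)=120543840+12·150917976=1931559552
i=14: T(14,3)=1486442880+13·1931559552=26596717056
Read c(14,3) = 26596717056.

26596717056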